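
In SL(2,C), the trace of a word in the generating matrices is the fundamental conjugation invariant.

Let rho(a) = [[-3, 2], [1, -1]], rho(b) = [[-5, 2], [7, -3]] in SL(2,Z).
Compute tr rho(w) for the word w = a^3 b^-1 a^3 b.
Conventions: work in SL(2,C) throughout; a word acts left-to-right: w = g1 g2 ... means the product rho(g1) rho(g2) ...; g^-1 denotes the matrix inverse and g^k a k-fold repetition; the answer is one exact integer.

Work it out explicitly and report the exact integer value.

-29698

rho(a) = [[-3, 2], [1, -1]]
... * rho(a) = [[-3, 2], [1, -1]]  ->  [[11, -8], [-4, 3]]
... * rho(a) = [[-3, 2], [1, -1]]  ->  [[-41, 30], [15, -11]]
... * rho(b^-1) = [[-3, -2], [-7, -5]]  ->  [[-87, -68], [32, 25]]
... * rho(a) = [[-3, 2], [1, -1]]  ->  [[193, -106], [-71, 39]]
... * rho(a) = [[-3, 2], [1, -1]]  ->  [[-685, 492], [252, -181]]
... * rho(a) = [[-3, 2], [1, -1]]  ->  [[2547, -1862], [-937, 685]]
... * rho(b) = [[-5, 2], [7, -3]]  ->  [[-25769, 10680], [9480, -3929]]
tr = -25769 + -3929 = -29698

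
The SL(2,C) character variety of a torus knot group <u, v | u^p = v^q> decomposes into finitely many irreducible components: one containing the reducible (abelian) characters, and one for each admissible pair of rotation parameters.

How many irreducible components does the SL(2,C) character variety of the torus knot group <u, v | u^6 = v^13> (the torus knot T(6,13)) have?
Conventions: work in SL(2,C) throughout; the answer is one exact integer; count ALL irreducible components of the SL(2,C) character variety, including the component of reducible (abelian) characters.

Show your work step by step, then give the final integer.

31

In the torus knot group T(6,13), u^6 = v^13 is central, so an irreducible representation sends it to +I or -I (Schur).
This locks tr(u) to 2*cos(pi*alpha/6), alpha in 1..5, and tr(v) to 2*cos(pi*beta/13), beta in 1..12, on each component of irreducible characters.
u^6 = (-1)^alpha I and v^13 = (-1)^beta I must agree, so alpha and beta have equal parity.
count pairs: odd alpha (3 choices) x odd beta (6), plus even alpha (2) x even beta (6): 3*6 + 2*6 = 30.
That is 30 components of irreducible characters, and with the reducible (abelian) component the total is 31.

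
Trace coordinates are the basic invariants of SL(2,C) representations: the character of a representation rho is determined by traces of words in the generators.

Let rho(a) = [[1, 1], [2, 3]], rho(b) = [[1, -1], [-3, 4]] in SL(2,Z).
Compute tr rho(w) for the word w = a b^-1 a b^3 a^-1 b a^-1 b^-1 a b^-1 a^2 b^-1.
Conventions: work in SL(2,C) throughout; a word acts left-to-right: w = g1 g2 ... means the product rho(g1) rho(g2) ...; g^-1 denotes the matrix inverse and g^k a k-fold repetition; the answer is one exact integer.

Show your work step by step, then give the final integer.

rho(a) = [[1, 1], [2, 3]]
... * rho(b^-1) = [[4, 1], [3, 1]]  ->  [[7, 2], [17, 5]]
... * rho(a) = [[1, 1], [2, 3]]  ->  [[11, 13], [27, 32]]
... * rho(b) = [[1, -1], [-3, 4]]  ->  [[-28, 41], [-69, 101]]
... * rho(b) = [[1, -1], [-3, 4]]  ->  [[-151, 192], [-372, 473]]
... * rho(b) = [[1, -1], [-3, 4]]  ->  [[-727, 919], [-1791, 2264]]
... * rho(a^-1) = [[3, -1], [-2, 1]]  ->  [[-4019, 1646], [-9901, 4055]]
... * rho(b) = [[1, -1], [-3, 4]]  ->  [[-8957, 10603], [-22066, 26121]]
... * rho(a^-1) = [[3, -1], [-2, 1]]  ->  [[-48077, 19560], [-118440, 48187]]
... * rho(b^-1) = [[4, 1], [3, 1]]  ->  [[-133628, -28517], [-329199, -70253]]
... * rho(a) = [[1, 1], [2, 3]]  ->  [[-190662, -219179], [-469705, -539958]]
... * rho(b^-1) = [[4, 1], [3, 1]]  ->  [[-1420185, -409841], [-3498694, -1009663]]
... * rho(a) = [[1, 1], [2, 3]]  ->  [[-2239867, -2649708], [-5518020, -6527683]]
... * rho(a) = [[1, 1], [2, 3]]  ->  [[-7539283, -10188991], [-18573386, -25101069]]
... * rho(b^-1) = [[4, 1], [3, 1]]  ->  [[-60724105, -17728274], [-149596751, -43674455]]
tr = -60724105 + -43674455 = -104398560

-104398560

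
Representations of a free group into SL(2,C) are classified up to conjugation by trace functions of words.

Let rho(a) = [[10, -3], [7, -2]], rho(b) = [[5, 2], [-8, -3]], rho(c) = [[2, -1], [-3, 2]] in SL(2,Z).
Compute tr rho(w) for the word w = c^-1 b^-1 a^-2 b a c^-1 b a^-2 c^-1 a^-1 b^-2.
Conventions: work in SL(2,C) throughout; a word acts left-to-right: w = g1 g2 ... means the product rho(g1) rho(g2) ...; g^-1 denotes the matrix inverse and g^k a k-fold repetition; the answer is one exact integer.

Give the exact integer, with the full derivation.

-2891570494

rho(c^-1) = [[2, 1], [3, 2]]
... * rho(b^-1) = [[-3, -2], [8, 5]]  ->  [[2, 1], [7, 4]]
... * rho(a^-1) = [[-2, 3], [-7, 10]]  ->  [[-11, 16], [-42, 61]]
... * rho(a^-1) = [[-2, 3], [-7, 10]]  ->  [[-90, 127], [-343, 484]]
... * rho(b) = [[5, 2], [-8, -3]]  ->  [[-1466, -561], [-5587, -2138]]
... * rho(a) = [[10, -3], [7, -2]]  ->  [[-18587, 5520], [-70836, 21037]]
... * rho(c^-1) = [[2, 1], [3, 2]]  ->  [[-20614, -7547], [-78561, -28762]]
... * rho(b) = [[5, 2], [-8, -3]]  ->  [[-42694, -18587], [-162709, -70836]]
... * rho(a^-1) = [[-2, 3], [-7, 10]]  ->  [[215497, -313952], [821270, -1196487]]
... * rho(a^-1) = [[-2, 3], [-7, 10]]  ->  [[1766670, -2493029], [6732869, -9501060]]
... * rho(c^-1) = [[2, 1], [3, 2]]  ->  [[-3945747, -3219388], [-15037442, -12269251]]
... * rho(a^-1) = [[-2, 3], [-7, 10]]  ->  [[30427210, -44031121], [115959641, -167804836]]
... * rho(b^-1) = [[-3, -2], [8, 5]]  ->  [[-443530598, -281010025], [-1690317611, -1070943462]]
... * rho(b^-1) = [[-3, -2], [8, 5]]  ->  [[-917488406, -517988929], [-3496594863, -1974082088]]
tr = -917488406 + -1974082088 = -2891570494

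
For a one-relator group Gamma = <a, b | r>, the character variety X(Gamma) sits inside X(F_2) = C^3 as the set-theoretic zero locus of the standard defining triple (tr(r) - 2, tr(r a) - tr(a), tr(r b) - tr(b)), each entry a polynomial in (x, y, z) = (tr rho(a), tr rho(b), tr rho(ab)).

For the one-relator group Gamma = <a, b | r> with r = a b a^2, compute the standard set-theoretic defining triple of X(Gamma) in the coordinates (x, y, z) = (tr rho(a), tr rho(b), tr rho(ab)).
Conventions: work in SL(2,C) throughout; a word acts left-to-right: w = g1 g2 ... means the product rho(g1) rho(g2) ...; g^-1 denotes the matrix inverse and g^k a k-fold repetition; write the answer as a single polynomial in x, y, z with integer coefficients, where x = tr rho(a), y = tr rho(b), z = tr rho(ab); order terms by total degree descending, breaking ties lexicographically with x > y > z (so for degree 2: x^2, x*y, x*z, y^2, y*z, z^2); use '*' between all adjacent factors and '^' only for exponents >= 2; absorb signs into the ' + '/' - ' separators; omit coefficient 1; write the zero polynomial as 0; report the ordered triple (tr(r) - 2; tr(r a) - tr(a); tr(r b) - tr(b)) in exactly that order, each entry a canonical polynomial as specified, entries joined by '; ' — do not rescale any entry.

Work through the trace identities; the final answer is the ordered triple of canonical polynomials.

tr(a b a) = tr(a) * tr(b a) - tr(b)  (reduce the a square) = x*z - y
tr(a b a^2) = tr(a) * tr(a b a) - tr(a b)  (reduce the a square) = x^2*z - x*y - z
reduce: tr(a b a^3) = tr(a) * tr(a^2 b a) - tr(a^2 b) = x^3*z - x^2*y - 2*x*z + y
tr(b a b a) = tr(a b) * tr(a b) - tr(1)  (split on a) = z^2 - 2
so tr(b a b) = tr(b) * tr(a b) - tr(a)  (reduce the b square) = y*z - x
reduce: tr(a b a^2 b) = tr(a) * tr(b a b a) - tr(b a b)  (reduce the a square) = x*z^2 - y*z - x
assemble the triple (tr(r) - 2; tr(r a) - x; tr(r b) - y)

x^2*z - x*y - z - 2; x^3*z - x^2*y - 2*x*z - x + y; x*z^2 - y*z - x - y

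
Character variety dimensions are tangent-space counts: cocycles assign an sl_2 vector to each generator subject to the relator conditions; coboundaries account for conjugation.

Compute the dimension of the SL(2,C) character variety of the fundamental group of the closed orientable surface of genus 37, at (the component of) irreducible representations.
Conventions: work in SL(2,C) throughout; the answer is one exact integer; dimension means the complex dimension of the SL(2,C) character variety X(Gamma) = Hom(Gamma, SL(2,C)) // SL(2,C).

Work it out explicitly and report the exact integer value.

216

pi_1 of the closed genus-37 surface has 74 generators bound by the single product-of-commutators relator.
Unconstrained cocycle data is one sl_2 vector per generator (222 dimensions), cut by the relator condition d_2(z) = 0.
At an irreducible rho, H^2 = coker(d_2) vanishes (Poincare duality: H^2 is dual to H^0 = invariants = 0), so d_2 is surjective onto sl_2 and dim Z^1 = 222 - 3 = 219.
Coboundaries contribute dim B^1 = 3 (injective at irreducible rho).
dim X = dim H^1 = 219 - 3 = 216.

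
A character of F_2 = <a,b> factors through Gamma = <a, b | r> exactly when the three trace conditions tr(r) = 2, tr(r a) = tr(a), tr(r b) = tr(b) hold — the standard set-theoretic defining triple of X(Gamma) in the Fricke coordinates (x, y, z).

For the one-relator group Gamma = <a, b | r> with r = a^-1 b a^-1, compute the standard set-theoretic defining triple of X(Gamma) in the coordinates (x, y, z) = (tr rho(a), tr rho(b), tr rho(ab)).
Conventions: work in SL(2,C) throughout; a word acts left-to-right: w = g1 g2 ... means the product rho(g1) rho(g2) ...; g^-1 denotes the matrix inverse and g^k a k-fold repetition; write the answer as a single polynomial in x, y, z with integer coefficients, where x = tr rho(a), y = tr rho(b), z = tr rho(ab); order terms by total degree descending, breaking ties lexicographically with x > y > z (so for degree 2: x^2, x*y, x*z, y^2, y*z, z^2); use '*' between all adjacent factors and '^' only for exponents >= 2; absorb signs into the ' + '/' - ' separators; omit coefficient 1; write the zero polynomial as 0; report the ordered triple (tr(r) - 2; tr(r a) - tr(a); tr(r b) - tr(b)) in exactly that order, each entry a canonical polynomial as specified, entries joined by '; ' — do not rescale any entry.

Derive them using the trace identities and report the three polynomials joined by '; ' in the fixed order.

tr(a^-1 b) = tr(b) * tr(a) - tr(b a)  (eliminate a^-1) = x*y - z
reduce: tr(a^-1 b a^-1) = tr(a^-1 b) * tr(a) - tr(a^-1 b a)  (eliminate a^-1) = x^2*y - x*z - y
tr(b^2) = tr(b) * tr(b) - tr(1) = y^2 - 2
tr(b^2 a) = tr(b) * tr(a b) - tr(a) = y*z - x
so tr(b a^-1 b) = tr(b^2) * tr(a) - tr(b^2 a) = x*y^2 - y*z - x
tr(b a b a) = tr(a b) * tr(a b) - tr(1)   [split at repeated a] = z^2 - 2
tr(b a^-1 b a) = tr(b a b) * tr(a) - tr(b a b a) = x*y*z - x^2 - z^2 + 2
reduce: tr(a^-1 b a^-1 b) = tr(b a^-1 b) * tr(a) - tr(b a^-1 b a) = x^2*y^2 - 2*x*y*z + z^2 - 2
assemble the triple (tr(r) - 2; tr(r a) - x; tr(r b) - y)

x^2*y - x*z - y - 2; x*y - x - z; x^2*y^2 - 2*x*y*z + z^2 - y - 2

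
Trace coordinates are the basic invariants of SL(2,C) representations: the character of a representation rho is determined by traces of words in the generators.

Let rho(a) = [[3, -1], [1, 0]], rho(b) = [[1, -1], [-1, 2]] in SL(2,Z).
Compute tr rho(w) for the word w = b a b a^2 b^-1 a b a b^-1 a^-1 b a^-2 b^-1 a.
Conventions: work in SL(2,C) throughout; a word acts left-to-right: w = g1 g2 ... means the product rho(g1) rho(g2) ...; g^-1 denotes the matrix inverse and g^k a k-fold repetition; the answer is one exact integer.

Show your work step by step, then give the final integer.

rho(b) = [[1, -1], [-1, 2]]
... * rho(a) = [[3, -1], [1, 0]]  ->  [[2, -1], [-1, 1]]
... * rho(b) = [[1, -1], [-1, 2]]  ->  [[3, -4], [-2, 3]]
... * rho(a) = [[3, -1], [1, 0]]  ->  [[5, -3], [-3, 2]]
... * rho(a) = [[3, -1], [1, 0]]  ->  [[12, -5], [-7, 3]]
... * rho(b^-1) = [[2, 1], [1, 1]]  ->  [[19, 7], [-11, -4]]
... * rho(a) = [[3, -1], [1, 0]]  ->  [[64, -19], [-37, 11]]
... * rho(b) = [[1, -1], [-1, 2]]  ->  [[83, -102], [-48, 59]]
... * rho(a) = [[3, -1], [1, 0]]  ->  [[147, -83], [-85, 48]]
... * rho(b^-1) = [[2, 1], [1, 1]]  ->  [[211, 64], [-122, -37]]
... * rho(a^-1) = [[0, 1], [-1, 3]]  ->  [[-64, 403], [37, -233]]
... * rho(b) = [[1, -1], [-1, 2]]  ->  [[-467, 870], [270, -503]]
... * rho(a^-1) = [[0, 1], [-1, 3]]  ->  [[-870, 2143], [503, -1239]]
... * rho(a^-1) = [[0, 1], [-1, 3]]  ->  [[-2143, 5559], [1239, -3214]]
... * rho(b^-1) = [[2, 1], [1, 1]]  ->  [[1273, 3416], [-736, -1975]]
... * rho(a) = [[3, -1], [1, 0]]  ->  [[7235, -1273], [-4183, 736]]
tr = 7235 + 736 = 7971

7971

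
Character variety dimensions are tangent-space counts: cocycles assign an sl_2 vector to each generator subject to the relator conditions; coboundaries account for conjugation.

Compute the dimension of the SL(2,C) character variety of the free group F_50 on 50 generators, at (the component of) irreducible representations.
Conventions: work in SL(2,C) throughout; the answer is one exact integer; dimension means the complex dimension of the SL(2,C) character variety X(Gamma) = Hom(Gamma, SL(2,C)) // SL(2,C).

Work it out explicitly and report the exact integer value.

The free group F_50: 50 generators, no relators.
Z^1(Gamma, Ad rho) = (sl_2)^50: a cocycle is a free choice of one sl_2 vector per generator, so dim Z^1 = 3*50 = 150.
dim B^1 = 3: the coboundary map is injective because an irreducible image has centralizer 0 in sl_2.
dim H^1 = 150 - 3 = 147, which is dim X.

147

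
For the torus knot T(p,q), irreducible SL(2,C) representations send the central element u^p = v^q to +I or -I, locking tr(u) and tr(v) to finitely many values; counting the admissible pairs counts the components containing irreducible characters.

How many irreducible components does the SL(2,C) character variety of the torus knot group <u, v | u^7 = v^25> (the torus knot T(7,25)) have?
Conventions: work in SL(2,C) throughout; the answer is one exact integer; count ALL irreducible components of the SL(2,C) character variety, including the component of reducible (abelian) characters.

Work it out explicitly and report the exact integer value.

For T(7,25): irreducibility forces the central element u^7 = v^25 to one of +I, -I.
On an irreducible component, tr(u) is locked at 2*cos(pi*alpha/7) for some alpha in 1..6, and tr(v) at 2*cos(pi*beta/25) for some beta in 1..24.
Consistency of u^7 = (-1)^alpha I with v^25 = (-1)^beta I forces alpha = beta (mod 2).
Counting: 3 odd alphas x 12 odd betas + 3 even alphas x 12 even betas = 36 + 36 = 72.
components with irreducible characters: 72; plus the single component of reducible (abelian) characters: total 73.

73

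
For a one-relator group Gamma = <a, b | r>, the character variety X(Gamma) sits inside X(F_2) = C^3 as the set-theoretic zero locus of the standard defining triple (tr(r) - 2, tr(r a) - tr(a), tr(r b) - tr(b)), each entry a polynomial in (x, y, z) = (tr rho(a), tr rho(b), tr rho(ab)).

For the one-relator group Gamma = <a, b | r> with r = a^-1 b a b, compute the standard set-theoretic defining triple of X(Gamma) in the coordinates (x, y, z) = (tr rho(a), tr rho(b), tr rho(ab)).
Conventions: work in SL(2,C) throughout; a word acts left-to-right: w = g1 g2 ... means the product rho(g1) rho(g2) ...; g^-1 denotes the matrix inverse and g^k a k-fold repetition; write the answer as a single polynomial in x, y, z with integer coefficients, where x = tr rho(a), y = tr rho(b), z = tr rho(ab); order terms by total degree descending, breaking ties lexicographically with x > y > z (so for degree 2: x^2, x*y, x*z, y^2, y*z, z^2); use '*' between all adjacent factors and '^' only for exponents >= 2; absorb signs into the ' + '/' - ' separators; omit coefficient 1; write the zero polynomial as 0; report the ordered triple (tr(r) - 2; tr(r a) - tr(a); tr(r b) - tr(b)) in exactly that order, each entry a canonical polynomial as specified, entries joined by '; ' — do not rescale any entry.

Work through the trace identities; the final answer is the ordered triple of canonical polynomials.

so tr(b a b) = tr(b) * tr(a b) - tr(a) = y*z - x
reduce: tr(b a b a) = tr(b a) * tr(b a) - tr(1) = z^2 - 2
so tr(a^-1 b a b) = tr(b a b) * tr(a) - tr(b a b a) = x*y*z - x^2 - z^2 + 2
so tr(b a b^2) = tr(b) * tr(a b^2) - tr(a b) = y^2*z - x*y - z
tr(a b a) = tr(a) * tr(b a) - tr(b) = x*z - y
tr(b a b^2 a) = tr(b) * tr(a b a b) - tr(a b a) = y*z^2 - x*z - y
tr(a^-1 b a b^2) = tr(b a b^2) * tr(a) - tr(b a b^2 a) = x*y^2*z - x^2*y - y*z^2 + y
assemble the triple (tr(r) - 2; tr(r a) - x; tr(r b) - y)

x*y*z - x^2 - z^2; y*z - 2*x; x*y^2*z - x^2*y - y*z^2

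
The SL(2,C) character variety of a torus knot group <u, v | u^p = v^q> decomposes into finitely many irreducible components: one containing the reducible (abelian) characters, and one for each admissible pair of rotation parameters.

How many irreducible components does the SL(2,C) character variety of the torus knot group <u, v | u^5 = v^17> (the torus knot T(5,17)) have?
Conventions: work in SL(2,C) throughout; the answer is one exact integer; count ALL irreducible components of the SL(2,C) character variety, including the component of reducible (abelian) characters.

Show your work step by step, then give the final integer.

33

Gamma = < u, v | u^5 = v^17 > (torus knot T(5,17)); the central element u^5 = v^17 acts as +I or -I in any irreducible SL(2,C) representation.
On an irreducible component, tr(u) is locked at 2*cos(pi*alpha/5) for some alpha in 1..4, and tr(v) at 2*cos(pi*beta/17) for some beta in 1..16.
u^5 = (-1)^alpha I and v^17 = (-1)^beta I must agree, so alpha and beta have equal parity.
Counting: 2 odd alphas x 8 odd betas + 2 even alphas x 8 even betas = 16 + 16 = 32.
Total: 32 irreducible-character components + 1 reducible (abelian) component = 33.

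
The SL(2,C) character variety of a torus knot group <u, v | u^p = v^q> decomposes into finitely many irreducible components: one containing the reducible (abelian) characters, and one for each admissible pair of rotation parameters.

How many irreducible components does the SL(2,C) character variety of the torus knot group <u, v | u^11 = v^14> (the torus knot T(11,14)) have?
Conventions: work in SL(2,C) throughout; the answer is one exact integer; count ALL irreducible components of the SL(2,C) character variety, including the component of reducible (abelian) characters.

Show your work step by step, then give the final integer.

In the torus knot group T(11,14), u^11 = v^14 is central, so an irreducible representation sends it to +I or -I (Schur).
This locks tr(u) to 2*cos(pi*alpha/11), alpha in 1..10, and tr(v) to 2*cos(pi*beta/14), beta in 1..13, on each component of irreducible characters.
The two central values (-1)^alpha I and (-1)^beta I must be the same matrix, so alpha and beta share a parity.
count pairs: odd alpha (5 choices) x odd beta (7), plus even alpha (5) x even beta (6): 5*7 + 5*6 = 65.
Total: 65 irreducible-character components + 1 reducible (abelian) component = 66.

66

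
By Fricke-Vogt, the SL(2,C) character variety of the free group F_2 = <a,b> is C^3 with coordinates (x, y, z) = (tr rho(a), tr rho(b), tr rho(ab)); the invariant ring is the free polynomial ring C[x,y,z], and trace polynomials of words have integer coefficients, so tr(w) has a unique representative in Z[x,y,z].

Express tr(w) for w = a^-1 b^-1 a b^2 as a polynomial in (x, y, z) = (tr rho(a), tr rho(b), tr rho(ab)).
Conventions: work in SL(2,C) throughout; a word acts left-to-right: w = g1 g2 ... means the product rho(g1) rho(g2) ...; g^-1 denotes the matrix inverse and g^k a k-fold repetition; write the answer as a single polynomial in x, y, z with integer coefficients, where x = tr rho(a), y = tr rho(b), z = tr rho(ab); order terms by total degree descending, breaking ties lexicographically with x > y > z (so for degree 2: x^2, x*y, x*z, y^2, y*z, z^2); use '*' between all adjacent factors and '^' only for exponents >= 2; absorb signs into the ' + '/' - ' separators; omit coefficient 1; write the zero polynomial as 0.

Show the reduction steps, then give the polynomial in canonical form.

-x*y^2*z + x^2*y + y^3 + y*z^2 - 3*y

so trace(b^2) = trace(b) * trace(b) - trace(1)  (reduce the b square) = y^2 - 2
trace(a b^2) = trace(b) * trace(a b) - trace(a)  (reduce the b square) = y*z - x
so trace(b a b^2) = trace(b) * trace(a b^2) - trace(a b)  (reduce the b square) = y^2*z - x*y - z
so trace(a b a b) = trace(b a) * trace(b a) - trace(1)  (split on b) = z^2 - 2
trace(a b a) = trace(a) * trace(b a) - trace(b)  (reduce the a square) = x*z - y
so trace(b a b^2 a) = trace(b) * trace(a b a b) - trace(a b a)  (reduce the b square) = y*z^2 - x*z - y
trace(a b^2 a^-1 b) = trace(b a b^2) * trace(a) - trace(b a b^2 a)  (eliminate a^-1) = x*y^2*z - x^2*y - y*z^2 + y
trace(a^-1 b^-1 a b^2) = trace(a b^2 a^-1) * trace(b) - trace(a b^2 a^-1 b)  (eliminate b^-1) = -x*y^2*z + x^2*y + y^3 + y*z^2 - 3*y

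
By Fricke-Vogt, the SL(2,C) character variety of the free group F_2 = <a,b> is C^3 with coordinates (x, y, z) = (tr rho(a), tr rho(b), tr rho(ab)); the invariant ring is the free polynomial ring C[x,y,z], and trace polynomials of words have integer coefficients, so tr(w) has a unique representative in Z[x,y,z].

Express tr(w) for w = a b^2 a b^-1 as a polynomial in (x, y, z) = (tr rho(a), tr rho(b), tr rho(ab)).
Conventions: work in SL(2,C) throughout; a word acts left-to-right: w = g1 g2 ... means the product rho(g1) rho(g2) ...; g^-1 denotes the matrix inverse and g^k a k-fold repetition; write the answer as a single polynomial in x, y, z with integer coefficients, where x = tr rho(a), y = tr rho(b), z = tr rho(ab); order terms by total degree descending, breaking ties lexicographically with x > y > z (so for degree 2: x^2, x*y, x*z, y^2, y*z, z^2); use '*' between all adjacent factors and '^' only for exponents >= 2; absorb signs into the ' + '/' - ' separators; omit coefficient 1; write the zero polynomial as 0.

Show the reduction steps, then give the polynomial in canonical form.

x*y^2*z - x^2*y - y^3 - y*z^2 + x*z + 3*y

tr(b^2 a) = tr(b)*tr(a b) - tr(a) = y*z - x
tr(b^2) = tr(b)*tr(b) - tr(1) = y^2 - 2
tr(a b^2 a) = tr(a)*tr(b^2 a) - tr(b^2) = x*y*z - x^2 - y^2 + 2
tr(a b a b) = tr(a b)*tr(a b) - tr(1)   [split at repeated a] = z^2 - 2
tr(a b a) = tr(a)*tr(b a) - tr(b) = x*z - y
tr(a b^2 a b) = tr(b)*tr(a b a b) - tr(a b a) = y*z^2 - x*z - y
tr(a b^2 a b^-1) = tr(a b^2 a)*tr(b) - tr(a b^2 a b) = x*y^2*z - x^2*y - y^3 - y*z^2 + x*z + 3*y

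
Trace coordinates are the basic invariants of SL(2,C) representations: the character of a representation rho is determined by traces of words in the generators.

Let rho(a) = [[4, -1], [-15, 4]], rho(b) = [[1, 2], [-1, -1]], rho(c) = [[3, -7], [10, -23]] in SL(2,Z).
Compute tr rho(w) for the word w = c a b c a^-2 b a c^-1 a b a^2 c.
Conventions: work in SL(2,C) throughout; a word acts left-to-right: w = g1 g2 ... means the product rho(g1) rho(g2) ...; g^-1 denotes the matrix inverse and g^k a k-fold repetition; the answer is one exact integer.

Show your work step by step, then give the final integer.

rho(c) = [[3, -7], [10, -23]]
... * rho(a) = [[4, -1], [-15, 4]]  ->  [[117, -31], [385, -102]]
... * rho(b) = [[1, 2], [-1, -1]]  ->  [[148, 265], [487, 872]]
... * rho(c) = [[3, -7], [10, -23]]  ->  [[3094, -7131], [10181, -23465]]
... * rho(a^-1) = [[4, 1], [15, 4]]  ->  [[-94589, -25430], [-311251, -83679]]
... * rho(a^-1) = [[4, 1], [15, 4]]  ->  [[-759806, -196309], [-2500189, -645967]]
... * rho(b) = [[1, 2], [-1, -1]]  ->  [[-563497, -1323303], [-1854222, -4354411]]
... * rho(a) = [[4, -1], [-15, 4]]  ->  [[17595557, -4729715], [57899277, -15563422]]
... * rho(c^-1) = [[-23, 7], [-10, 3]]  ->  [[-357400661, 108979754], [-1176049151, 358604673]]
... * rho(a) = [[4, -1], [-15, 4]]  ->  [[-3064298954, 793319677], [-10083266699, 2610467843]]
... * rho(b) = [[1, 2], [-1, -1]]  ->  [[-3857618631, -6921917585], [-12693734542, -22777001241]]
... * rho(a) = [[4, -1], [-15, 4]]  ->  [[88398289251, -23830051709], [290880080447, -78414270422]]
... * rho(a) = [[4, -1], [-15, 4]]  ->  [[711043932639, -183718496087], [2339734378118, -604537162135]]
... * rho(c) = [[3, -7], [10, -23]]  ->  [[295946837047, -751782118472], [973831513004, -2473785917721]]
tr = 295946837047 + -2473785917721 = -2177839080674

-2177839080674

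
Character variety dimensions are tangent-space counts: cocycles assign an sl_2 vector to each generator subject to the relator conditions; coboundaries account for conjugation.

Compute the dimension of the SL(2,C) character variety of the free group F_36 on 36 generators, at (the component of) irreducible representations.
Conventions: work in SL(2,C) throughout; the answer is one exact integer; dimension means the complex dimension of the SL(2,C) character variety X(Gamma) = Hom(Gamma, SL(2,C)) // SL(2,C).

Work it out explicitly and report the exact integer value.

Here Gamma is free of rank 36 — no relator constrains a cocycle.
So Z^1 = (sl_2)^36 in full: dim Z^1 = 108.
Irreducibility makes the coboundary map sl_2 -> Z^1 injective (trivial centralizer), so dim B^1 = 3.
dim H^1 = 108 - 3 = 105, which is dim X.

105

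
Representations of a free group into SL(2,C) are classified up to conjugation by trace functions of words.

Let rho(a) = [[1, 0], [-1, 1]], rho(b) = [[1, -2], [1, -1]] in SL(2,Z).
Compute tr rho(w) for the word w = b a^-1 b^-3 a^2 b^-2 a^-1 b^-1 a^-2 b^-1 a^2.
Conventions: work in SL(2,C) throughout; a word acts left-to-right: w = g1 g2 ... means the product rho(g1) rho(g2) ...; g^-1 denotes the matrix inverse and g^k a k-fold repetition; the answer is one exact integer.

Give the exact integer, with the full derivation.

rho(b) = [[1, -2], [1, -1]]
... * rho(a^-1) = [[1, 0], [1, 1]]  ->  [[-1, -2], [0, -1]]
... * rho(b^-1) = [[-1, 2], [-1, 1]]  ->  [[3, -4], [1, -1]]
... * rho(b^-1) = [[-1, 2], [-1, 1]]  ->  [[1, 2], [0, 1]]
... * rho(b^-1) = [[-1, 2], [-1, 1]]  ->  [[-3, 4], [-1, 1]]
... * rho(a) = [[1, 0], [-1, 1]]  ->  [[-7, 4], [-2, 1]]
... * rho(a) = [[1, 0], [-1, 1]]  ->  [[-11, 4], [-3, 1]]
... * rho(b^-1) = [[-1, 2], [-1, 1]]  ->  [[7, -18], [2, -5]]
... * rho(b^-1) = [[-1, 2], [-1, 1]]  ->  [[11, -4], [3, -1]]
... * rho(a^-1) = [[1, 0], [1, 1]]  ->  [[7, -4], [2, -1]]
... * rho(b^-1) = [[-1, 2], [-1, 1]]  ->  [[-3, 10], [-1, 3]]
... * rho(a^-1) = [[1, 0], [1, 1]]  ->  [[7, 10], [2, 3]]
... * rho(a^-1) = [[1, 0], [1, 1]]  ->  [[17, 10], [5, 3]]
... * rho(b^-1) = [[-1, 2], [-1, 1]]  ->  [[-27, 44], [-8, 13]]
... * rho(a) = [[1, 0], [-1, 1]]  ->  [[-71, 44], [-21, 13]]
... * rho(a) = [[1, 0], [-1, 1]]  ->  [[-115, 44], [-34, 13]]
tr = -115 + 13 = -102

-102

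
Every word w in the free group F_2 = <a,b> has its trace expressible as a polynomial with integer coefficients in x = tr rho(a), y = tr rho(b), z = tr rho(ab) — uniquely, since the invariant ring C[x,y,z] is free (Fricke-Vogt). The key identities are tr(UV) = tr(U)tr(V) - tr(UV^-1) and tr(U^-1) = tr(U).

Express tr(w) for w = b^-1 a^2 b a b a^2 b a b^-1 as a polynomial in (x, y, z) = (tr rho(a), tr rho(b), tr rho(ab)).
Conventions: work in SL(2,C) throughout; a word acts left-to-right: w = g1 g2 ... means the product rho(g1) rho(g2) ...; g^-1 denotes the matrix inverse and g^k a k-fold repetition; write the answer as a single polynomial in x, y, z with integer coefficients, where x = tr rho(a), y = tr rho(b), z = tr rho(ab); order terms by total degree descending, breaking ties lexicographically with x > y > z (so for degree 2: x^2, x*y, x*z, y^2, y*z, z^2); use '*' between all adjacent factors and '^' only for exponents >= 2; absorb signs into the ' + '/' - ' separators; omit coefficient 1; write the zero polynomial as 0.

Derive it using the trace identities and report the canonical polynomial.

tr(a b a b) = tr(a b) * tr(a b) - tr(1)   [split at repeated a] = z^2 - 2
tr(b a b a b a) = tr(a b a b) * tr(a b) - tr(b a)   [split at repeated a] = z^3 - 3*z
tr(a b a) = tr(a) * tr(b a) - tr(b) = x*z - y
tr(b a b a b) = tr(b) * tr(a b a b) - tr(a b a) = y*z^2 - x*z - y
tr(b a b a b a^2) = tr(a) * tr(b a b a b a) - tr(b a b a b) = x*z^3 - y*z^2 - 2*x*z + y
tr(b a^3 b a b a) = tr(a) * tr(b a b a b a^2) - tr(b a b a b a) = x^2*z^3 - x*y*z^2 - 2*x^2*z - z^3 + x*y + 3*z
tr(b a b) = tr(b) * tr(a b) - tr(a) = y*z - x
tr(a^2 b a b) = tr(a) * tr(b a b a) - tr(b a b) = x*z^2 - y*z - x
tr(a^2 b a) = tr(a) * tr(b a^2) - tr(b a) = x^2*z - x*y - z
tr(a b a b^2 a) = tr(b) * tr(a^2 b a b) - tr(a^2 b a) = x*y*z^2 - x^2*z - y^2*z + z
tr(b a^3 b a b) = tr(a) * tr(a b a b^2 a) - tr(a b a b^2) = x^2*y*z^2 - x^3*z - x*y^2*z - y*z^2 + 2*x*z + y
tr(a^2 b a b a^2 b a) = tr(a) * tr(b a^3 b a b a) - tr(b a^3 b a b) = x^3*z^3 - 2*x^2*y*z^2 - x^3*z + x*y^2*z - x*z^3 + x^2*y + y*z^2 + x*z - y
tr(b a b a b a b a) = tr(a b) * tr(a b a b a b) - tr(a^-1 b^-1 a^-1 b^-1)   [split at repeated a] = z^4 - 4*z^2 + 2
tr(b a b a b a b) = tr(b) * tr(a b a b a b) - tr(a b a b a) = y*z^3 - x*z^2 - 2*y*z + x
tr(b a b a^2 b a b a) = tr(a) * tr(b a b a b a b a) - tr(b a b a b a b) = x*z^4 - y*z^3 - 3*x*z^2 + 2*y*z + x
tr(a^2) = tr(a) * tr(a) - tr(1) = x^2 - 2
tr(b a^2 b) = tr(b) * tr(a^2 b) - tr(a^2) = x*y*z - x^2 - y^2 + 2
tr(a b a^2 b a) = tr(a) * tr(b a^2 b a) - tr(b a^2 b) = x^2*z^2 - 2*x*y*z + y^2 - 2
tr(b a b a^2 b a b) = tr(b) * tr(a b a^2 b a b) - tr(a b a^2 b a) = x*y*z^3 - x^2*z^2 - y^2*z^2 + 2
tr(a^2 b a b a^2 b a b) = tr(a) * tr(b a b a^2 b a b a) - tr(b a b a^2 b a b) = x^2*z^4 - 2*x*y*z^3 - 2*x^2*z^2 + y^2*z^2 + 2*x*y*z + x^2 - 2
tr(b^-1 a^2 b a b a^2 b a) = tr(a^2 b a b a^2 b a) * tr(b) - tr(a^2 b a b a^2 b a b) = x^3*y*z^3 - 2*x^2*y^2*z^2 - x^2*z^4 - x^3*y*z + x*y^3*z + x*y*z^3 + x^2*y^2 + 2*x^2*z^2 - x*y*z - x^2 - y^2 + 2
tr(b^-1 a^2 b a b a^2 b a b^-1) = tr(b^-1 a^2 b a b a^2 b a) * tr(b) - tr(b^-1 a^2 b a b a^2 b a b) = x^3*y^2*z^3 - 2*x^2*y^3*z^2 - x^2*y*z^4 - x^3*y^2*z - x^3*z^3 + x*y^4*z + x*y^2*z^3 + x^2*y^3 + 4*x^2*y*z^2 + x^3*z - 2*x*y^2*z + x*z^3 - 2*x^2*y - y^3 - y*z^2 - x*z + 3*y

x^3*y^2*z^3 - 2*x^2*y^3*z^2 - x^2*y*z^4 - x^3*y^2*z - x^3*z^3 + x*y^4*z + x*y^2*z^3 + x^2*y^3 + 4*x^2*y*z^2 + x^3*z - 2*x*y^2*z + x*z^3 - 2*x^2*y - y^3 - y*z^2 - x*z + 3*y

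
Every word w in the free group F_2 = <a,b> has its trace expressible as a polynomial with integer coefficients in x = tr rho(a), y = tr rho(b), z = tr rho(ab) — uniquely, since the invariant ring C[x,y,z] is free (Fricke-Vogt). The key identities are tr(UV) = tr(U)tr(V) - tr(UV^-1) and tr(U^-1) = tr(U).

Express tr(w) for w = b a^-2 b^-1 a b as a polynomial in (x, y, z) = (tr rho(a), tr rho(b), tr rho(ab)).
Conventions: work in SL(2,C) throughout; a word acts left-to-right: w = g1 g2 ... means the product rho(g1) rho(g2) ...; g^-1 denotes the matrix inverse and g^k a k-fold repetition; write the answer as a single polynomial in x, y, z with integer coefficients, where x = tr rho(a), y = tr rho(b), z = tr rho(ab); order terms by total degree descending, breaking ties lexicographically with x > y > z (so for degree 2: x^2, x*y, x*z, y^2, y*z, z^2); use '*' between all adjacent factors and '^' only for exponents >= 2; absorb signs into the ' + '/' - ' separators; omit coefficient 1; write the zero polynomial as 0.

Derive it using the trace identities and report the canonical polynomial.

-x^2*y^2*z + x^3*y + x*y^3 + x*y*z^2 - 3*x*y - z

tr(b^2) = tr(b) * tr(b) - tr(1) = y^2 - 2
tr(b^2 a) = tr(b) * tr(a b) - tr(a) = y*z - x
tr(b^2 a^-1) = tr(b^2) * tr(a) - tr(b^2 a) = x*y^2 - y*z - x
tr(b a b^2) = tr(b) * tr(a b^2) - tr(a b) = y^2*z - x*y - z
tr(a b a b) = tr(a b) * tr(a b) - tr(1)   [split at repeated a] = z^2 - 2
tr(a b a) = tr(a) * tr(b a) - tr(b) = x*z - y
tr(b a b^2 a) = tr(b) * tr(a b a b) - tr(a b a) = y*z^2 - x*z - y
tr(b a b^2 a^-1) = tr(b a b^2) * tr(a) - tr(b a b^2 a) = x*y^2*z - x^2*y - y*z^2 + y
tr(a b^2 a^-2 b) = tr(b a b^2 a^-1) * tr(a) - tr(b a b^2) = x^2*y^2*z - x^3*y - x*y*z^2 - y^2*z + 2*x*y + z
tr(b a^-2 b^-1 a b) = tr(a b^2 a^-2) * tr(b) - tr(a b^2 a^-2 b) = -x^2*y^2*z + x^3*y + x*y^3 + x*y*z^2 - 3*x*y - z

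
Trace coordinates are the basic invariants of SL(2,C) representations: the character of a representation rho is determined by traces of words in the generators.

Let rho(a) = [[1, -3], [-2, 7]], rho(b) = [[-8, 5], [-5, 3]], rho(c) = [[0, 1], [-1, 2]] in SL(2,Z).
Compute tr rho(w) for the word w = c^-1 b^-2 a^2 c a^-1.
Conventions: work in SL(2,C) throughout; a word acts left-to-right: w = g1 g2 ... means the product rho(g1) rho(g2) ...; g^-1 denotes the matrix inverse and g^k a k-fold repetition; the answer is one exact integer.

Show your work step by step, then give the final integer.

rho(c^-1) = [[2, -1], [1, 0]]
... * rho(b^-1) = [[3, -5], [5, -8]]  ->  [[1, -2], [3, -5]]
... * rho(b^-1) = [[3, -5], [5, -8]]  ->  [[-7, 11], [-16, 25]]
... * rho(a) = [[1, -3], [-2, 7]]  ->  [[-29, 98], [-66, 223]]
... * rho(a) = [[1, -3], [-2, 7]]  ->  [[-225, 773], [-512, 1759]]
... * rho(c) = [[0, 1], [-1, 2]]  ->  [[-773, 1321], [-1759, 3006]]
... * rho(a^-1) = [[7, 3], [2, 1]]  ->  [[-2769, -998], [-6301, -2271]]
tr = -2769 + -2271 = -5040

-5040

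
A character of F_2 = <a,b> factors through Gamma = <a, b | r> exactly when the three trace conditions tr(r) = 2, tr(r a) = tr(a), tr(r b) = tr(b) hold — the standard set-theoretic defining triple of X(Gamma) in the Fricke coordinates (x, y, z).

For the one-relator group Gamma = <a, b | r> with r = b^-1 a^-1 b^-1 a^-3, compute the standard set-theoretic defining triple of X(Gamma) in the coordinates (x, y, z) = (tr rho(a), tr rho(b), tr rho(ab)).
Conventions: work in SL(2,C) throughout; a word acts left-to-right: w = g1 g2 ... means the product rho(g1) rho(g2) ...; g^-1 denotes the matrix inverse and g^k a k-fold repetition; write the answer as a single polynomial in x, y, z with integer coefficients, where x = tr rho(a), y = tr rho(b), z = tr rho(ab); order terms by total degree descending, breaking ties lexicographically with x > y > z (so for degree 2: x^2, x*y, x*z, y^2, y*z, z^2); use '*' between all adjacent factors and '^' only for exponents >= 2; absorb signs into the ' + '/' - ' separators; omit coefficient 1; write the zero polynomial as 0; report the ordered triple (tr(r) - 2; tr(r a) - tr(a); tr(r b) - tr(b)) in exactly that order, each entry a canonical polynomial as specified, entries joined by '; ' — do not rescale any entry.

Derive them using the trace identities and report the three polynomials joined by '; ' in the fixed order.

trace(b^-1) = trace(b) = y
and trace(b^-1 a) = trace(a) trace(b) - trace(a b)   [inverse elimination on b] = x*y - z
next, trace(a^-1 b^-1) = trace(b^-1) trace(a) - trace(b^-1 a)   [inverse elimination on a] = z
trace(a^-2 b^-1) = trace(a^-1 b^-1) trace(a) - trace(a^-1 b^-1 a)   [inverse elimination on a] = x*z - y
trace(b^-1 a^-3) = trace(a^-2 b^-1) trace(a) - trace(a^-2 b^-1 a)   [inverse elimination on a] = x^2*z - x*y - z
trace(a^-3 b^-1 a^-1) = trace(b^-1 a^-3) trace(a) - trace(b^-1 a^-2)   [inverse elimination on a] = x^3*z - x^2*y - 2*x*z + y
and trace(b a b) = trace(b) trace(a b) - trace(a)   [square of b] = y*z - x
trace(b a b a) = trace(b a) trace(b a) - trace(1)   [split at a repeated b] = z^2 - 2
trace(a b a^-1 b) = trace(b a b) trace(a) - trace(b a b a)   [inverse elimination on a] = x*y*z - x^2 - z^2 + 2
trace(b a^-1 b^-1 a) = trace(a b a^-1) trace(b) - trace(a b a^-1 b)   [inverse elimination on b] = -x*y*z + x^2 + y^2 + z^2 - 2
next, trace(a^-1 b^-1 a^-1 b) = trace(b a^-1 b^-1) trace(a) - trace(b a^-1 b^-1 a)   [inverse elimination on a] = x*y*z - y^2 - z^2 + 2
next, trace(a^-2 b^-1 a^-1 b) = trace(a^-1 b^-1 a^-1 b) trace(a) - trace(a^-1 b^-1 a^-1 b a)   [inverse elimination on a] = x^2*y*z - x*y^2 - x*z^2 + x
and trace(a^-3 b^-1 a^-1 b) = trace(a^-2 b^-1 a^-1 b) trace(a) - trace(a^-2 b^-1 a^-1 b a)   [inverse elimination on a] = x^3*y*z - x^2*y^2 - x^2*z^2 - x*y*z + x^2 + y^2 + z^2 - 2
and trace(b^-1 a^-1 b^-1 a^-3) = trace(a^-3 b^-1 a^-1) trace(b) - trace(a^-3 b^-1 a^-1 b)   [inverse elimination on b] = x^2*z^2 - x*y*z - x^2 - z^2 + 2
and trace(b^-1 a^-1 b^-1 a^-2) = trace(b^-1 a^-1 b^-1 a^-1) trace(a) - trace(b^-1 a^-1 b^-1) = x*z^2 - y*z - x
assemble the triple (trace(r) - 2; trace(r a) - x; trace(r b) - y)

x^2*z^2 - x*y*z - x^2 - z^2; x*z^2 - y*z - 2*x; x^3*z - x^2*y - 2*x*z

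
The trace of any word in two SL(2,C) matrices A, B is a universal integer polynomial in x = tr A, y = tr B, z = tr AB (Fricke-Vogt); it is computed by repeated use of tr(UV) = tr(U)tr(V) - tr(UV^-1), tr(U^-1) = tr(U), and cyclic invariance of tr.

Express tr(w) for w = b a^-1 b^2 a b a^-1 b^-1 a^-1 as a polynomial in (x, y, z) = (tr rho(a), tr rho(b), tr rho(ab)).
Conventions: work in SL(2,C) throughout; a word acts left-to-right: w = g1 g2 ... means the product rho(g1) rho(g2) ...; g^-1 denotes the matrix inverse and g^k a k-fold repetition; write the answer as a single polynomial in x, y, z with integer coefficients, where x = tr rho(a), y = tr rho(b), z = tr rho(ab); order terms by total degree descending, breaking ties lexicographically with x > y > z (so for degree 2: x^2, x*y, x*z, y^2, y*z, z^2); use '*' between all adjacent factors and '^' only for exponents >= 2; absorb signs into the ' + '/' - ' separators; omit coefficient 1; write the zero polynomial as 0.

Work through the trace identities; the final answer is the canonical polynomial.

x^2*y^3*z^2 - x^3*y^2*z - x*y^4*z - 2*x*y^2*z^3 + x^2*y^3 + x^2*y*z^2 + y^3*z^2 + y*z^4 + 2*x*y^2*z - x^2*y - 3*y*z^2 + x*z - y

reduce: tr(b a b) = tr(b) * tr(a b) - tr(a) = y*z - x
reduce: tr(b a b^2) = tr(b) * tr(b a b) - tr(b a) = y^2*z - x*y - z
reduce: tr(b^3 a b) = tr(b) * tr(b a b^2) - tr(b a b) = y^3*z - x*y^2 - 2*y*z + x
tr(a b a b) = tr(a b) * tr(a b) - tr(1)   [split at repeated a] = z^2 - 2
reduce: tr(a b a) = tr(a) * tr(b a) - tr(b) = x*z - y
tr(b a b a b) = tr(b) * tr(a b a b) - tr(a b a) = y*z^2 - x*z - y
reduce: tr(b^3 a b a) = tr(b) * tr(b a b a b) - tr(b a b a) = y^2*z^2 - x*y*z - y^2 - z^2 + 2
reduce: tr(b^2 a b a^-1 b) = tr(b^3 a b) * tr(a) - tr(b^3 a b a) = x*y^3*z - x^2*y^2 - y^2*z^2 - x*y*z + x^2 + y^2 + z^2 - 2
tr(a^2) = tr(a) * tr(a) - tr(1) = x^2 - 2
reduce: tr(a b^2 a) = tr(b) * tr(a^2 b) - tr(a^2) = x*y*z - x^2 - y^2 + 2
reduce: tr(b a b^2 a b) = tr(b) * tr(a b^2 a b) - tr(a b^2 a) = y^2*z^2 - 2*x*y*z + x^2 - 2
so tr(a b a b a b) = tr(b a) * tr(b a b a) - tr(b^-1 a^-1)   [split at repeated b] = z^3 - 3*z
tr(a b a b a) = tr(a) * tr(b a b a) - tr(b a b) = x*z^2 - y*z - x
reduce: tr(b a b^2 a b a) = tr(b) * tr(a b a b a b) - tr(a b a b a) = y*z^3 - x*z^2 - 2*y*z + x
so tr(b^2 a b a^-1 b a) = tr(b a b^2 a b) * tr(a) - tr(b a b^2 a b a) = x*y^2*z^2 - 2*x^2*y*z - y*z^3 + x^3 + x*z^2 + 2*y*z - 3*x
tr(a^-1 b a^-1 b^2 a b) = tr(b^2 a b a^-1 b) * tr(a) - tr(b^2 a b a^-1 b a) = x^2*y^3*z - x^3*y^2 - 2*x*y^2*z^2 + x^2*y*z + y*z^3 + x*y^2 - 2*y*z + x
reduce: tr(b a^-1 b^2 a b) = tr(b^2 a b^2) * tr(a) - tr(b^2 a b^2 a) = x*y^3*z - x^2*y^2 - y^2*z^2 + 2
tr(a^-1 b a^-1 b^2 a b a^-1) = tr(a^-1 b a^-1 b^2 a b) * tr(a) - tr(a^-1 b a^-1 b^2 a b a) = x^3*y^3*z - x^4*y^2 - 2*x^2*y^2*z^2 + x^3*y*z - x*y^3*z + x*y*z^3 + 2*x^2*y^2 + y^2*z^2 - 2*x*y*z + x^2 - 2
reduce: tr(b^2 a b^3) = tr(b) * tr(b^2 a b^2) - tr(b^2 a b) = y^4*z - x*y^3 - 3*y^2*z + 2*x*y + z
tr(b^2 a b^3 a) = tr(b) * tr(a b^2 a b^2) - tr(a b^2 a b) = y^3*z^2 - 2*x*y^2*z + x^2*y - y*z^2 + x*z - y
tr(b a^-1 b^2 a b^2) = tr(b^2 a b^3) * tr(a) - tr(b^2 a b^3 a) = x*y^4*z - x^2*y^3 - y^3*z^2 - x*y^2*z + x^2*y + y*z^2 + y
tr(a b^2 a b a) = tr(a) * tr(b^2 a b a) - tr(b^2 a b) = x*y*z^2 - x^2*z - y^2*z + z
tr(b^2 a b^2 a b a) = tr(b) * tr(a b^2 a b a b) - tr(a b^2 a b a) = y^2*z^3 - 2*x*y*z^2 + x^2*z - y^2*z + x*y - z
so tr(b a^-1 b^2 a b^2 a) = tr(b^2 a b^2 a b) * tr(a) - tr(b^2 a b^2 a b a) = x*y^3*z^2 - 2*x^2*y^2*z - y^2*z^3 + x^3*y + x*y*z^2 + y^2*z - 2*x*y + z
so tr(b a^-1 b a^-1 b^2 a b) = tr(b a^-1 b^2 a b^2) * tr(a) - tr(b a^-1 b^2 a b^2 a) = x^2*y^4*z - x^3*y^3 - 2*x*y^3*z^2 + x^2*y^2*z + y^2*z^3 - y^2*z + 3*x*y - z
tr(b^2 a b a b^2) = tr(b) * tr(b a b a b^2) - tr(b a b a b) = y^3*z^2 - x*y^2*z - y^3 - 2*y*z^2 + x*z + 3*y
tr(b a^-1 b^2 a b a b) = tr(b^2 a b a b^2) * tr(a) - tr(b^2 a b a b^2 a) = x*y^3*z^2 - x^2*y^2*z - y^2*z^3 - x*y^3 + y^2*z + 2*x*y + z
tr(b^2 a b a b a b) = tr(b) * tr(b a b a b a b) - tr(b a b a b a) = y^2*z^3 - x*y*z^2 - 2*y^2*z - z^3 + x*y + 3*z
so tr(a b a b a b a b) = tr(a b) * tr(a b a b a b) - tr(a^-1 b^-1 a^-1 b^-1)   [split at repeated a] = z^4 - 4*z^2 + 2
tr(a b a b a b a) = tr(a) * tr(b a b a b a) - tr(b a b a b) = x*z^3 - y*z^2 - 2*x*z + y
reduce: tr(b^2 a b a b a b a) = tr(b) * tr(a b a b a b a b) - tr(a b a b a b a) = y*z^4 - x*z^3 - 3*y*z^2 + 2*x*z + y
tr(b a^-1 b^2 a b a b a) = tr(b^2 a b a b a b) * tr(a) - tr(b^2 a b a b a b a) = x*y^2*z^3 - x^2*y*z^2 - y*z^4 - 2*x*y^2*z + x^2*y + 3*y*z^2 + x*z - y
so tr(b a^-1 b a^-1 b^2 a b a) = tr(b a^-1 b^2 a b a b) * tr(a) - tr(b a^-1 b^2 a b a b a) = x^2*y^3*z^2 - x^3*y^2*z - 2*x*y^2*z^3 - x^2*y^3 + x^2*y*z^2 + y*z^4 + 3*x*y^2*z + x^2*y - 3*y*z^2 + y
tr(a^-1 b a^-1 b^2 a b a^-1 b) = tr(b a^-1 b a^-1 b^2 a b) * tr(a) - tr(b a^-1 b a^-1 b^2 a b a) = x^3*y^4*z - x^4*y^3 - 3*x^2*y^3*z^2 + 2*x^3*y^2*z + 3*x*y^2*z^3 + x^2*y^3 - x^2*y*z^2 - y*z^4 - 4*x*y^2*z + 2*x^2*y + 3*y*z^2 - x*z - y
tr(b a^-1 b^2 a b a^-1 b^-1 a^-1) = tr(a^-1 b a^-1 b^2 a b a^-1) * tr(b) - tr(a^-1 b a^-1 b^2 a b a^-1 b) = x^2*y^3*z^2 - x^3*y^2*z - x*y^4*z - 2*x*y^2*z^3 + x^2*y^3 + x^2*y*z^2 + y^3*z^2 + y*z^4 + 2*x*y^2*z - x^2*y - 3*y*z^2 + x*z - y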